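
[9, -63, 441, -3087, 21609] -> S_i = 9*-7^i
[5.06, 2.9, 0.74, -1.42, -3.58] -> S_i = 5.06 + -2.16*i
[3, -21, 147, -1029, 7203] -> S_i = 3*-7^i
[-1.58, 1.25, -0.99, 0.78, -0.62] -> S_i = -1.58*(-0.79)^i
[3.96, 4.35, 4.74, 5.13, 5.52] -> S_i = 3.96 + 0.39*i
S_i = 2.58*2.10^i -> [2.58, 5.42, 11.38, 23.89, 50.18]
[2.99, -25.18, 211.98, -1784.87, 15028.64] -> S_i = 2.99*(-8.42)^i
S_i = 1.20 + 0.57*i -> [1.2, 1.77, 2.34, 2.91, 3.48]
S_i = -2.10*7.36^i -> [-2.1, -15.46, -113.76, -837.25, -6162.13]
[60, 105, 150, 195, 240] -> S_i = 60 + 45*i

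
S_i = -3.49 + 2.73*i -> [-3.49, -0.76, 1.97, 4.7, 7.43]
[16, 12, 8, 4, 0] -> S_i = 16 + -4*i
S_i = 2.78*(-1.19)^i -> [2.78, -3.31, 3.94, -4.68, 5.57]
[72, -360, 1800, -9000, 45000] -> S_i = 72*-5^i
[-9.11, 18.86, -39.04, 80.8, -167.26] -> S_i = -9.11*(-2.07)^i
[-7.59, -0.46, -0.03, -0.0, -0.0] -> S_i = -7.59*0.06^i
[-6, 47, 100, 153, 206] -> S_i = -6 + 53*i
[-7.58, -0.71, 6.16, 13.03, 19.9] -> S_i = -7.58 + 6.87*i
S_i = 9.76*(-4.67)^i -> [9.76, -45.58, 212.85, -994.03, 4642.13]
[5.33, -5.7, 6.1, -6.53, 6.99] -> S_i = 5.33*(-1.07)^i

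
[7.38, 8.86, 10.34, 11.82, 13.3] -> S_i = 7.38 + 1.48*i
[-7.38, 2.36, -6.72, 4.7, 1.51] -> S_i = Random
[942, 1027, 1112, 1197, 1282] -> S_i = 942 + 85*i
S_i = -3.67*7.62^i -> [-3.67, -27.97, -213.1, -1623.79, -12373.31]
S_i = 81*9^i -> [81, 729, 6561, 59049, 531441]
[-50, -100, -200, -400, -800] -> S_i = -50*2^i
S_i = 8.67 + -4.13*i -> [8.67, 4.54, 0.41, -3.72, -7.85]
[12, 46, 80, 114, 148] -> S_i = 12 + 34*i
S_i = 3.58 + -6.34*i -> [3.58, -2.76, -9.1, -15.44, -21.78]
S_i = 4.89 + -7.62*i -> [4.89, -2.73, -10.35, -17.97, -25.59]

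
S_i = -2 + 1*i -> [-2, -1, 0, 1, 2]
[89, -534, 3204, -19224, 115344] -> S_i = 89*-6^i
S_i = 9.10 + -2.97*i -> [9.1, 6.13, 3.16, 0.19, -2.78]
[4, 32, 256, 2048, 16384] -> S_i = 4*8^i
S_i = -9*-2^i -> [-9, 18, -36, 72, -144]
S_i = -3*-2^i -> [-3, 6, -12, 24, -48]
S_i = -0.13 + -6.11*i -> [-0.13, -6.24, -12.35, -18.46, -24.57]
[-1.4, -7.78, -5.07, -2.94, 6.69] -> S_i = Random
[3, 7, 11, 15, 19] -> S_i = 3 + 4*i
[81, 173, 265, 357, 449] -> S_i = 81 + 92*i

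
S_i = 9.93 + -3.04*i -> [9.93, 6.89, 3.85, 0.81, -2.23]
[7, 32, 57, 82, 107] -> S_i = 7 + 25*i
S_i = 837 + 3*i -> [837, 840, 843, 846, 849]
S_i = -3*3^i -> [-3, -9, -27, -81, -243]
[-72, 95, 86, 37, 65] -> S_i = Random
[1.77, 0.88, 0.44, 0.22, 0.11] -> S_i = 1.77*0.50^i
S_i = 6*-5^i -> [6, -30, 150, -750, 3750]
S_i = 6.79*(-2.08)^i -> [6.79, -14.12, 29.38, -61.1, 127.09]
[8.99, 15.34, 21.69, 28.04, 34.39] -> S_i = 8.99 + 6.35*i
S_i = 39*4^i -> [39, 156, 624, 2496, 9984]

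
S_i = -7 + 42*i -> [-7, 35, 77, 119, 161]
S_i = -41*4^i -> [-41, -164, -656, -2624, -10496]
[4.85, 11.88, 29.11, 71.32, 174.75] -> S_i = 4.85*2.45^i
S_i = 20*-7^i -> [20, -140, 980, -6860, 48020]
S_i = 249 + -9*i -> [249, 240, 231, 222, 213]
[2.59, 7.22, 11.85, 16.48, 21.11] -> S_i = 2.59 + 4.63*i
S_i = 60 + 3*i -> [60, 63, 66, 69, 72]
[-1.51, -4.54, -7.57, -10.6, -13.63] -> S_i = -1.51 + -3.03*i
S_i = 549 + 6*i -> [549, 555, 561, 567, 573]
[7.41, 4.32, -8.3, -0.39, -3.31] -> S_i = Random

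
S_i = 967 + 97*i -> [967, 1064, 1161, 1258, 1355]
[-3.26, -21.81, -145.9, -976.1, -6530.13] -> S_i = -3.26*6.69^i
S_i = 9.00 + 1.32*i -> [9.0, 10.32, 11.64, 12.96, 14.28]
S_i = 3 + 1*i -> [3, 4, 5, 6, 7]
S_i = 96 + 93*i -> [96, 189, 282, 375, 468]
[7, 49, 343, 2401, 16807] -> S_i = 7*7^i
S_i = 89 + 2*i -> [89, 91, 93, 95, 97]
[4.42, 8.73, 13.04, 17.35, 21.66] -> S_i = 4.42 + 4.31*i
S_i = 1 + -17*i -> [1, -16, -33, -50, -67]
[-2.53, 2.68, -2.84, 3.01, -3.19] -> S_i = -2.53*(-1.06)^i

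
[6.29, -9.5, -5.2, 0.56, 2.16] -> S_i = Random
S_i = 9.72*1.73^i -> [9.72, 16.82, 29.09, 50.33, 87.07]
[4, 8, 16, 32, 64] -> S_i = 4*2^i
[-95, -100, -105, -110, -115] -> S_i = -95 + -5*i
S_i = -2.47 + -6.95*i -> [-2.47, -9.42, -16.37, -23.32, -30.27]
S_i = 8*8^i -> [8, 64, 512, 4096, 32768]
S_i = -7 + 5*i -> [-7, -2, 3, 8, 13]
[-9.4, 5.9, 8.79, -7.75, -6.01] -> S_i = Random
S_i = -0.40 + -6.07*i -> [-0.4, -6.47, -12.54, -18.61, -24.68]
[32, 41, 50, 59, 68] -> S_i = 32 + 9*i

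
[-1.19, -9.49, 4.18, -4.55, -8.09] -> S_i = Random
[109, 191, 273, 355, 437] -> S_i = 109 + 82*i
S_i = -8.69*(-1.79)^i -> [-8.69, 15.56, -27.84, 49.84, -89.21]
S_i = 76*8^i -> [76, 608, 4864, 38912, 311296]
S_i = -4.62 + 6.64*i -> [-4.62, 2.02, 8.66, 15.3, 21.94]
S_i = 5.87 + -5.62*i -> [5.87, 0.25, -5.37, -10.99, -16.61]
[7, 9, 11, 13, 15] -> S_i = 7 + 2*i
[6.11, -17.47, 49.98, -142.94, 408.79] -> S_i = 6.11*(-2.86)^i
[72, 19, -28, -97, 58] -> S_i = Random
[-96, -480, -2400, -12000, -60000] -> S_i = -96*5^i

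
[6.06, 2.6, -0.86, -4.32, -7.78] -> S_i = 6.06 + -3.46*i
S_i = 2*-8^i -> [2, -16, 128, -1024, 8192]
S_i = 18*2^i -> [18, 36, 72, 144, 288]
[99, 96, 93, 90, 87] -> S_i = 99 + -3*i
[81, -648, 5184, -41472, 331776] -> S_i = 81*-8^i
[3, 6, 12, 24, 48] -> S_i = 3*2^i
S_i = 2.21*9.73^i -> [2.21, 21.5, 209.23, 2035.78, 19808.14]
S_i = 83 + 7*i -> [83, 90, 97, 104, 111]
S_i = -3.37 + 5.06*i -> [-3.37, 1.69, 6.75, 11.81, 16.87]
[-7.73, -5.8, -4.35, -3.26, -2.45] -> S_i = -7.73*0.75^i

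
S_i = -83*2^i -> [-83, -166, -332, -664, -1328]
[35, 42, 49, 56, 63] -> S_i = 35 + 7*i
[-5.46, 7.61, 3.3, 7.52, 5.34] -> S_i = Random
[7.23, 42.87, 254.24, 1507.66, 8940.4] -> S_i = 7.23*5.93^i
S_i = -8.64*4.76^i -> [-8.64, -41.13, -195.76, -931.83, -4435.49]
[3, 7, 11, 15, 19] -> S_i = 3 + 4*i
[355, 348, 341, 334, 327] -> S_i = 355 + -7*i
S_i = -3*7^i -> [-3, -21, -147, -1029, -7203]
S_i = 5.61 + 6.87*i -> [5.61, 12.48, 19.35, 26.22, 33.09]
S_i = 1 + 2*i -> [1, 3, 5, 7, 9]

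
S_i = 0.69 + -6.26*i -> [0.69, -5.57, -11.83, -18.09, -24.35]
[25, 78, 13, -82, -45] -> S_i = Random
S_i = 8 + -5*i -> [8, 3, -2, -7, -12]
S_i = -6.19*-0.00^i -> [-6.19, 0.0, -0.0, 0.0, -0.0]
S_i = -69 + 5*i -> [-69, -64, -59, -54, -49]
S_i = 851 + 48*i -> [851, 899, 947, 995, 1043]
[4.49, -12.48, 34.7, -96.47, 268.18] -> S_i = 4.49*(-2.78)^i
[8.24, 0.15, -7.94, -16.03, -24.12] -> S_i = 8.24 + -8.09*i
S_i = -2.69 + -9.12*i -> [-2.69, -11.81, -20.93, -30.05, -39.17]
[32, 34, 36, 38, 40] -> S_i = 32 + 2*i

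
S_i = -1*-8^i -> [-1, 8, -64, 512, -4096]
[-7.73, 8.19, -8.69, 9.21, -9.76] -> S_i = -7.73*(-1.06)^i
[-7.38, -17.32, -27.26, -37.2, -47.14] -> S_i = -7.38 + -9.94*i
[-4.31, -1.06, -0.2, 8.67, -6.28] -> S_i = Random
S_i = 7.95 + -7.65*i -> [7.95, 0.3, -7.35, -15.0, -22.65]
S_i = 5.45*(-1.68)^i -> [5.45, -9.16, 15.38, -25.84, 43.41]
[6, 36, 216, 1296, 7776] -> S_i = 6*6^i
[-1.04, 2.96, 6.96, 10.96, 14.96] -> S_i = -1.04 + 4.00*i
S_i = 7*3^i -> [7, 21, 63, 189, 567]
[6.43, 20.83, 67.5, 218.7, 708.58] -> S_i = 6.43*3.24^i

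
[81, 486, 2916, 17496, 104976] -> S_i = 81*6^i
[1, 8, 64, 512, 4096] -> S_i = 1*8^i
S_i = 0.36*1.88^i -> [0.36, 0.68, 1.27, 2.39, 4.5]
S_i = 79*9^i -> [79, 711, 6399, 57591, 518319]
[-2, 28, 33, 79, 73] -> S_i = Random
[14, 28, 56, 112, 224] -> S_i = 14*2^i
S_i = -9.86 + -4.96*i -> [-9.86, -14.82, -19.78, -24.74, -29.7]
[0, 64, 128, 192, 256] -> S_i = 0 + 64*i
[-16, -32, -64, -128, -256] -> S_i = -16*2^i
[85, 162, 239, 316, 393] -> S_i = 85 + 77*i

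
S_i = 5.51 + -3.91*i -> [5.51, 1.6, -2.31, -6.22, -10.13]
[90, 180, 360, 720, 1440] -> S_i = 90*2^i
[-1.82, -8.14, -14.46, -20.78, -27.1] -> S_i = -1.82 + -6.32*i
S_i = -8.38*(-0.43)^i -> [-8.38, 3.6, -1.55, 0.67, -0.29]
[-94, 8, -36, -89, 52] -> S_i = Random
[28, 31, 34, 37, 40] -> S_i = 28 + 3*i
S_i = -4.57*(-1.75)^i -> [-4.57, 8.0, -14.0, 24.49, -42.86]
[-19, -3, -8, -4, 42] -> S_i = Random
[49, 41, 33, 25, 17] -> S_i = 49 + -8*i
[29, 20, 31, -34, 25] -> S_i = Random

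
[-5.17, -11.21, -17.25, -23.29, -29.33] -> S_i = -5.17 + -6.04*i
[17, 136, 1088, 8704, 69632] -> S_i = 17*8^i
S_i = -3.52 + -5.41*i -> [-3.52, -8.93, -14.34, -19.75, -25.16]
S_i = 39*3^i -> [39, 117, 351, 1053, 3159]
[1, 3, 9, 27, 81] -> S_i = 1*3^i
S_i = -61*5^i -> [-61, -305, -1525, -7625, -38125]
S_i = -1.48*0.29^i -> [-1.48, -0.43, -0.12, -0.04, -0.01]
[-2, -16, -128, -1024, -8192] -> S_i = -2*8^i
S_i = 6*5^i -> [6, 30, 150, 750, 3750]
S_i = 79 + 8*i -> [79, 87, 95, 103, 111]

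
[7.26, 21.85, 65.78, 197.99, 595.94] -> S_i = 7.26*3.01^i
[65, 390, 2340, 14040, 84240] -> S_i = 65*6^i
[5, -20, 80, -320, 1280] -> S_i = 5*-4^i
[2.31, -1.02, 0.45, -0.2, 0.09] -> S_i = 2.31*(-0.44)^i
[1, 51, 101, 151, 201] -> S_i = 1 + 50*i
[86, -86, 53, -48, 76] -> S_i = Random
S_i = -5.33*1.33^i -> [-5.33, -7.09, -9.43, -12.54, -16.68]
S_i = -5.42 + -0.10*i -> [-5.42, -5.52, -5.62, -5.72, -5.82]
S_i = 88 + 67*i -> [88, 155, 222, 289, 356]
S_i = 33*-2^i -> [33, -66, 132, -264, 528]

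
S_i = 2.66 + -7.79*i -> [2.66, -5.13, -12.92, -20.71, -28.5]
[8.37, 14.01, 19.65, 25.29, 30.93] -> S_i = 8.37 + 5.64*i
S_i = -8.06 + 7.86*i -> [-8.06, -0.2, 7.66, 15.52, 23.38]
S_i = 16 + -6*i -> [16, 10, 4, -2, -8]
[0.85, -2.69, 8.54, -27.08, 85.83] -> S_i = 0.85*(-3.17)^i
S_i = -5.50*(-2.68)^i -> [-5.5, 14.74, -39.5, 105.87, -283.73]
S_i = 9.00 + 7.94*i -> [9.0, 16.94, 24.88, 32.82, 40.76]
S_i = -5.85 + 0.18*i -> [-5.85, -5.67, -5.49, -5.31, -5.13]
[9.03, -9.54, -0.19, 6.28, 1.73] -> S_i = Random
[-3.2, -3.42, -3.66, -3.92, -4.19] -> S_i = -3.20*1.07^i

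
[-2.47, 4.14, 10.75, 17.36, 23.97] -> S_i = -2.47 + 6.61*i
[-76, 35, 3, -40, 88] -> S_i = Random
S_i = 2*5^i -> [2, 10, 50, 250, 1250]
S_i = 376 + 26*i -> [376, 402, 428, 454, 480]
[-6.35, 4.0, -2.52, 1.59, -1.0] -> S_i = -6.35*(-0.63)^i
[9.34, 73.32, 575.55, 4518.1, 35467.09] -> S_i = 9.34*7.85^i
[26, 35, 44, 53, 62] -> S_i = 26 + 9*i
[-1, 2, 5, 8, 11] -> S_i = -1 + 3*i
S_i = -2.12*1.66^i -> [-2.12, -3.52, -5.84, -9.7, -16.1]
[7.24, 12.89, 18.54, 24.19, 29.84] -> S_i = 7.24 + 5.65*i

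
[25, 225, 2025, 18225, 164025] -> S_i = 25*9^i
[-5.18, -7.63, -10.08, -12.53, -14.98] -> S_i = -5.18 + -2.45*i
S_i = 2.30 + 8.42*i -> [2.3, 10.72, 19.14, 27.56, 35.98]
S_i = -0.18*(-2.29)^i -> [-0.18, 0.41, -0.94, 2.16, -4.95]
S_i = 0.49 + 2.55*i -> [0.49, 3.04, 5.59, 8.14, 10.69]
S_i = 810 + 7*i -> [810, 817, 824, 831, 838]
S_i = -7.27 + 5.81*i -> [-7.27, -1.46, 4.35, 10.16, 15.97]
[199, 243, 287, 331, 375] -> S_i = 199 + 44*i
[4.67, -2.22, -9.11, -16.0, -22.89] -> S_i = 4.67 + -6.89*i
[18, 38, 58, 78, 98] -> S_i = 18 + 20*i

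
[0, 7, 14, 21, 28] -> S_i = 0 + 7*i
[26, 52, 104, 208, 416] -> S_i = 26*2^i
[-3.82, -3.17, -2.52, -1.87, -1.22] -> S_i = -3.82 + 0.65*i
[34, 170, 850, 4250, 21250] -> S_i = 34*5^i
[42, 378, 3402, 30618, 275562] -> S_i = 42*9^i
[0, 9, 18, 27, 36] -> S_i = 0 + 9*i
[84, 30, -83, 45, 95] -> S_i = Random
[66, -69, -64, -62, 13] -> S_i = Random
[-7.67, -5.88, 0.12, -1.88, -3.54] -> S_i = Random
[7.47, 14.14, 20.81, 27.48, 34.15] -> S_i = 7.47 + 6.67*i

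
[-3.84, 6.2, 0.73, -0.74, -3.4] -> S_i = Random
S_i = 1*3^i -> [1, 3, 9, 27, 81]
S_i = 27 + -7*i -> [27, 20, 13, 6, -1]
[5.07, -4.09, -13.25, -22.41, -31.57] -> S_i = 5.07 + -9.16*i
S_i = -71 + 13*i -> [-71, -58, -45, -32, -19]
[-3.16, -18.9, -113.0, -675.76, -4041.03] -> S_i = -3.16*5.98^i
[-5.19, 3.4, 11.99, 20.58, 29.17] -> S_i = -5.19 + 8.59*i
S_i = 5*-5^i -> [5, -25, 125, -625, 3125]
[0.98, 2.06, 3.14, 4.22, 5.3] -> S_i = 0.98 + 1.08*i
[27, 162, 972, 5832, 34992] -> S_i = 27*6^i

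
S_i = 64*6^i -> [64, 384, 2304, 13824, 82944]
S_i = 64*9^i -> [64, 576, 5184, 46656, 419904]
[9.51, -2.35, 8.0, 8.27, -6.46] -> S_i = Random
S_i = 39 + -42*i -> [39, -3, -45, -87, -129]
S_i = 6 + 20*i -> [6, 26, 46, 66, 86]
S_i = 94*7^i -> [94, 658, 4606, 32242, 225694]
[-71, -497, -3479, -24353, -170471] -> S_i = -71*7^i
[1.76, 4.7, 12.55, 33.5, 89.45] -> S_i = 1.76*2.67^i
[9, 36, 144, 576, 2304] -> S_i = 9*4^i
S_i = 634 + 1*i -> [634, 635, 636, 637, 638]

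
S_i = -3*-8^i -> [-3, 24, -192, 1536, -12288]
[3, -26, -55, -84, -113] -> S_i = 3 + -29*i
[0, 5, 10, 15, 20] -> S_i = 0 + 5*i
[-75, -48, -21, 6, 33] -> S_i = -75 + 27*i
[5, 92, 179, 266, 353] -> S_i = 5 + 87*i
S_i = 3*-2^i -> [3, -6, 12, -24, 48]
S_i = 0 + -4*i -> [0, -4, -8, -12, -16]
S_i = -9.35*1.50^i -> [-9.35, -14.02, -21.04, -31.56, -47.33]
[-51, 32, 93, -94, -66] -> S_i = Random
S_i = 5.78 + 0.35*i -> [5.78, 6.13, 6.48, 6.83, 7.18]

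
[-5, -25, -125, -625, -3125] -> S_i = -5*5^i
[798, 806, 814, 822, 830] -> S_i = 798 + 8*i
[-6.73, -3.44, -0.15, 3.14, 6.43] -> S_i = -6.73 + 3.29*i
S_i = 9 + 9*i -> [9, 18, 27, 36, 45]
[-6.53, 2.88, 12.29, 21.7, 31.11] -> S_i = -6.53 + 9.41*i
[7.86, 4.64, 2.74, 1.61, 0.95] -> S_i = 7.86*0.59^i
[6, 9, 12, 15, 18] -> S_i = 6 + 3*i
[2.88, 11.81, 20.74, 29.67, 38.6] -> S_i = 2.88 + 8.93*i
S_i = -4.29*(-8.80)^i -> [-4.29, 37.75, -332.22, 2923.51, -25726.93]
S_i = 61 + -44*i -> [61, 17, -27, -71, -115]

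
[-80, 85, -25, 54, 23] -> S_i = Random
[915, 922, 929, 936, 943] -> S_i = 915 + 7*i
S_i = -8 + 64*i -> [-8, 56, 120, 184, 248]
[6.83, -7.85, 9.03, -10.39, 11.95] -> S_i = 6.83*(-1.15)^i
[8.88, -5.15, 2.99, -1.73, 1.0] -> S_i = 8.88*(-0.58)^i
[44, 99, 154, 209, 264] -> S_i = 44 + 55*i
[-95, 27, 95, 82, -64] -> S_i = Random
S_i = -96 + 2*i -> [-96, -94, -92, -90, -88]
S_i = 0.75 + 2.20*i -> [0.75, 2.95, 5.15, 7.35, 9.55]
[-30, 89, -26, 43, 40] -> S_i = Random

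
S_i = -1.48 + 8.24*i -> [-1.48, 6.76, 15.0, 23.24, 31.48]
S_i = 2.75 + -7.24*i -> [2.75, -4.49, -11.73, -18.97, -26.21]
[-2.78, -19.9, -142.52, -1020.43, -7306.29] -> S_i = -2.78*7.16^i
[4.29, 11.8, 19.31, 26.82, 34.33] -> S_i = 4.29 + 7.51*i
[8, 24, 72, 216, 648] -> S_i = 8*3^i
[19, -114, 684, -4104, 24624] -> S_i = 19*-6^i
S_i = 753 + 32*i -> [753, 785, 817, 849, 881]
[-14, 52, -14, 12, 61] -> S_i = Random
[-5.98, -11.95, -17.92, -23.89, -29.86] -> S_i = -5.98 + -5.97*i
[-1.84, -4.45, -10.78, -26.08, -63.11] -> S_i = -1.84*2.42^i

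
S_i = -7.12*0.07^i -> [-7.12, -0.5, -0.03, -0.0, -0.0]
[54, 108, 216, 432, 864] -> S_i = 54*2^i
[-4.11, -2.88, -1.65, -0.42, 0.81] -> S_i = -4.11 + 1.23*i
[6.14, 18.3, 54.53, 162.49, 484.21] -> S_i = 6.14*2.98^i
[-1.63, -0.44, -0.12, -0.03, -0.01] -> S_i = -1.63*0.27^i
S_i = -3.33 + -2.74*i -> [-3.33, -6.07, -8.81, -11.55, -14.29]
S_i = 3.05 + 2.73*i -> [3.05, 5.78, 8.51, 11.24, 13.97]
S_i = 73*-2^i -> [73, -146, 292, -584, 1168]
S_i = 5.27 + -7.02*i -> [5.27, -1.75, -8.77, -15.79, -22.81]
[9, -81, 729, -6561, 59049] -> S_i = 9*-9^i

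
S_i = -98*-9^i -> [-98, 882, -7938, 71442, -642978]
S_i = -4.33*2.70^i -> [-4.33, -11.69, -31.57, -85.23, -230.11]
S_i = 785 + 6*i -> [785, 791, 797, 803, 809]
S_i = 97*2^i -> [97, 194, 388, 776, 1552]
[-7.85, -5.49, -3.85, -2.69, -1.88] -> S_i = -7.85*0.70^i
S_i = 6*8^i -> [6, 48, 384, 3072, 24576]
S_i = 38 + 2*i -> [38, 40, 42, 44, 46]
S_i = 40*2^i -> [40, 80, 160, 320, 640]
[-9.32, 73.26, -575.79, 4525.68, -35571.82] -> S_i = -9.32*(-7.86)^i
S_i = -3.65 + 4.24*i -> [-3.65, 0.59, 4.83, 9.07, 13.31]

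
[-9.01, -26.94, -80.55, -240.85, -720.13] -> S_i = -9.01*2.99^i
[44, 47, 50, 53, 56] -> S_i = 44 + 3*i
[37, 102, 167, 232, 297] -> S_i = 37 + 65*i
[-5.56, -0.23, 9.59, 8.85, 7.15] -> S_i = Random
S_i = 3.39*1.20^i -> [3.39, 4.07, 4.88, 5.86, 7.03]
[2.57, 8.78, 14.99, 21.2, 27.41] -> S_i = 2.57 + 6.21*i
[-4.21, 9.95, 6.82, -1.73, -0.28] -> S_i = Random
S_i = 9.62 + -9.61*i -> [9.62, 0.01, -9.6, -19.21, -28.82]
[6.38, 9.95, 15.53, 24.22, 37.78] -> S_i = 6.38*1.56^i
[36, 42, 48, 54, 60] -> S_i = 36 + 6*i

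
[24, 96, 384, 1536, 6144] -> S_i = 24*4^i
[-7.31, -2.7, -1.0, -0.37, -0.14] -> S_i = -7.31*0.37^i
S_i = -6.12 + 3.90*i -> [-6.12, -2.22, 1.68, 5.58, 9.48]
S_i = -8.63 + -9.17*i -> [-8.63, -17.8, -26.97, -36.14, -45.31]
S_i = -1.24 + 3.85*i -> [-1.24, 2.61, 6.46, 10.31, 14.16]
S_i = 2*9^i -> [2, 18, 162, 1458, 13122]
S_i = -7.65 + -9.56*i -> [-7.65, -17.21, -26.77, -36.33, -45.89]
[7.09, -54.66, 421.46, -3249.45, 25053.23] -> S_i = 7.09*(-7.71)^i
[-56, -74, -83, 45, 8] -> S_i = Random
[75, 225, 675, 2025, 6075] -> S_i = 75*3^i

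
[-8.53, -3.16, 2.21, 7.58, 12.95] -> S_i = -8.53 + 5.37*i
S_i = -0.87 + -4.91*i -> [-0.87, -5.78, -10.69, -15.6, -20.51]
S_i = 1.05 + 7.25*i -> [1.05, 8.3, 15.55, 22.8, 30.05]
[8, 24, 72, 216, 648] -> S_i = 8*3^i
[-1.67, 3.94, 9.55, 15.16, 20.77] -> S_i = -1.67 + 5.61*i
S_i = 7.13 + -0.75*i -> [7.13, 6.38, 5.63, 4.88, 4.13]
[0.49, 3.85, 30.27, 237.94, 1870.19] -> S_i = 0.49*7.86^i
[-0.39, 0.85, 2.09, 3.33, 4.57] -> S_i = -0.39 + 1.24*i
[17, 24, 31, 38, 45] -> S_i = 17 + 7*i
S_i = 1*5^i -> [1, 5, 25, 125, 625]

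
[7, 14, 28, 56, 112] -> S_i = 7*2^i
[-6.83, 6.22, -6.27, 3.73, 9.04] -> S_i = Random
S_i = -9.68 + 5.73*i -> [-9.68, -3.95, 1.78, 7.51, 13.24]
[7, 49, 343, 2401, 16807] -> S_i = 7*7^i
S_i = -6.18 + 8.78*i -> [-6.18, 2.6, 11.38, 20.16, 28.94]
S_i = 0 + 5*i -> [0, 5, 10, 15, 20]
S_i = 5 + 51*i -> [5, 56, 107, 158, 209]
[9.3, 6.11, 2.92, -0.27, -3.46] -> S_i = 9.30 + -3.19*i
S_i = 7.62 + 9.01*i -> [7.62, 16.63, 25.64, 34.65, 43.66]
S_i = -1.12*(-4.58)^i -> [-1.12, 5.13, -23.49, 107.6, -492.81]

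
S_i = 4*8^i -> [4, 32, 256, 2048, 16384]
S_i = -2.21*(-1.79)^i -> [-2.21, 3.96, -7.08, 12.68, -22.69]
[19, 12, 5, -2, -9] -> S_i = 19 + -7*i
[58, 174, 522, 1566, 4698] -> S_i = 58*3^i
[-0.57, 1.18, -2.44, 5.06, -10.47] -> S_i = -0.57*(-2.07)^i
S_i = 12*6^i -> [12, 72, 432, 2592, 15552]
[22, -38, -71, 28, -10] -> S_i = Random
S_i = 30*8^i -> [30, 240, 1920, 15360, 122880]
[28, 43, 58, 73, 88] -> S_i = 28 + 15*i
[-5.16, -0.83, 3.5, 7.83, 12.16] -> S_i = -5.16 + 4.33*i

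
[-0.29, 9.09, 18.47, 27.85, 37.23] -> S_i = -0.29 + 9.38*i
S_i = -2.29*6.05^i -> [-2.29, -13.85, -83.82, -507.11, -3068.01]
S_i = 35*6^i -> [35, 210, 1260, 7560, 45360]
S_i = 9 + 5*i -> [9, 14, 19, 24, 29]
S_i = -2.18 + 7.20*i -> [-2.18, 5.02, 12.22, 19.42, 26.62]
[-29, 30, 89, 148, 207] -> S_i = -29 + 59*i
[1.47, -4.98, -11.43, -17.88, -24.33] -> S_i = 1.47 + -6.45*i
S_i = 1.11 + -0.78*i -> [1.11, 0.33, -0.45, -1.23, -2.01]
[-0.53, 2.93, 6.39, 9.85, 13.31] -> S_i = -0.53 + 3.46*i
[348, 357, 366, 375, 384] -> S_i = 348 + 9*i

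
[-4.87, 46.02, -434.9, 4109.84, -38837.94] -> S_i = -4.87*(-9.45)^i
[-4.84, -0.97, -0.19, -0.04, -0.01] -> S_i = -4.84*0.20^i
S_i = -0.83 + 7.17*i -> [-0.83, 6.34, 13.51, 20.68, 27.85]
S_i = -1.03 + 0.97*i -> [-1.03, -0.06, 0.91, 1.88, 2.85]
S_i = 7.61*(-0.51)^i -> [7.61, -3.88, 1.98, -1.01, 0.51]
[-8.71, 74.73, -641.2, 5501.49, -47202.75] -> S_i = -8.71*(-8.58)^i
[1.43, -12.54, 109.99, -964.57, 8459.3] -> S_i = 1.43*(-8.77)^i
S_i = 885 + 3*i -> [885, 888, 891, 894, 897]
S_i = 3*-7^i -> [3, -21, 147, -1029, 7203]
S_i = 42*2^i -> [42, 84, 168, 336, 672]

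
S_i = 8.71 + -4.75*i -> [8.71, 3.96, -0.79, -5.54, -10.29]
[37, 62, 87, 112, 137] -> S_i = 37 + 25*i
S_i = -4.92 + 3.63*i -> [-4.92, -1.29, 2.34, 5.97, 9.6]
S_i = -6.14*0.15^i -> [-6.14, -0.92, -0.14, -0.02, -0.0]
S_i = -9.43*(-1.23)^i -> [-9.43, 11.6, -14.27, 17.55, -21.58]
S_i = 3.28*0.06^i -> [3.28, 0.2, 0.01, 0.0, 0.0]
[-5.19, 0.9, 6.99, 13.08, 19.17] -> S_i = -5.19 + 6.09*i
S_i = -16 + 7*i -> [-16, -9, -2, 5, 12]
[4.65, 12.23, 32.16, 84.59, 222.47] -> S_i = 4.65*2.63^i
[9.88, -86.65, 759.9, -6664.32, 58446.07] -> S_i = 9.88*(-8.77)^i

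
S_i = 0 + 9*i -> [0, 9, 18, 27, 36]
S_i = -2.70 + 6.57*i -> [-2.7, 3.87, 10.44, 17.01, 23.58]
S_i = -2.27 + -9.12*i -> [-2.27, -11.39, -20.51, -29.63, -38.75]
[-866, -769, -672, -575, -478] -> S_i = -866 + 97*i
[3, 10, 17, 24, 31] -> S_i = 3 + 7*i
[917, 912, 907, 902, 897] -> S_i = 917 + -5*i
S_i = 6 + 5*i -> [6, 11, 16, 21, 26]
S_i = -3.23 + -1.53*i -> [-3.23, -4.76, -6.29, -7.82, -9.35]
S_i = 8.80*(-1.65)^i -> [8.8, -14.52, 23.96, -39.53, 65.23]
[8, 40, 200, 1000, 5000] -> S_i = 8*5^i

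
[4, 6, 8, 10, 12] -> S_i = 4 + 2*i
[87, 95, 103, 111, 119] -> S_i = 87 + 8*i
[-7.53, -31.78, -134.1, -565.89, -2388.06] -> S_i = -7.53*4.22^i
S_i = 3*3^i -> [3, 9, 27, 81, 243]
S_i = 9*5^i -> [9, 45, 225, 1125, 5625]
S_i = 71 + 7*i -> [71, 78, 85, 92, 99]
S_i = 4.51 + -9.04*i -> [4.51, -4.53, -13.57, -22.61, -31.65]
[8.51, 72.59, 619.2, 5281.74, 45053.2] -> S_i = 8.51*8.53^i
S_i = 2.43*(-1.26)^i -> [2.43, -3.06, 3.86, -4.86, 6.12]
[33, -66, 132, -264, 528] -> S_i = 33*-2^i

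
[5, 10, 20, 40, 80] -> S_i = 5*2^i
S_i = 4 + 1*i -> [4, 5, 6, 7, 8]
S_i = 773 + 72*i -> [773, 845, 917, 989, 1061]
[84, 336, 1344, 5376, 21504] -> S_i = 84*4^i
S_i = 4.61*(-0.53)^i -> [4.61, -2.44, 1.29, -0.69, 0.36]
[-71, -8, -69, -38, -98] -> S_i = Random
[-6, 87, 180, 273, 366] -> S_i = -6 + 93*i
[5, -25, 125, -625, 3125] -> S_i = 5*-5^i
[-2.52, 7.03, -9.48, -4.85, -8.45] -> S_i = Random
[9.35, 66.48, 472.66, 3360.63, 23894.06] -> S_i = 9.35*7.11^i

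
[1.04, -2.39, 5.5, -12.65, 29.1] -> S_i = 1.04*(-2.30)^i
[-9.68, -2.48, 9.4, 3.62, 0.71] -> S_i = Random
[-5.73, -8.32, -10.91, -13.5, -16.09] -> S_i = -5.73 + -2.59*i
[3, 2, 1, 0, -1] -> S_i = 3 + -1*i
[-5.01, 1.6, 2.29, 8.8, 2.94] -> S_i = Random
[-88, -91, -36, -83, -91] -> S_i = Random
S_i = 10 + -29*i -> [10, -19, -48, -77, -106]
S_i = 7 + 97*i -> [7, 104, 201, 298, 395]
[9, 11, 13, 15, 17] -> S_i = 9 + 2*i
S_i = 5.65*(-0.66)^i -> [5.65, -3.73, 2.46, -1.62, 1.07]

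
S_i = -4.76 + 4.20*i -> [-4.76, -0.56, 3.64, 7.84, 12.04]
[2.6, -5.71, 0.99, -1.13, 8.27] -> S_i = Random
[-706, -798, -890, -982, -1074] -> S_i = -706 + -92*i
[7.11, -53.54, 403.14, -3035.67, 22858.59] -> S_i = 7.11*(-7.53)^i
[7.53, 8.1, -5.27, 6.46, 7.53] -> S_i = Random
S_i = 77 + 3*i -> [77, 80, 83, 86, 89]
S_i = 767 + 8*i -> [767, 775, 783, 791, 799]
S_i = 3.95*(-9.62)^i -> [3.95, -38.0, 365.55, -3516.59, 33829.64]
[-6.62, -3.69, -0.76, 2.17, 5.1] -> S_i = -6.62 + 2.93*i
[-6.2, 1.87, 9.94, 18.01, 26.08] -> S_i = -6.20 + 8.07*i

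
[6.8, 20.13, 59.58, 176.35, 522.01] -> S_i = 6.80*2.96^i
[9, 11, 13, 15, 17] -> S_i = 9 + 2*i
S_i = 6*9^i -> [6, 54, 486, 4374, 39366]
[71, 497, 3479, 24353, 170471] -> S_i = 71*7^i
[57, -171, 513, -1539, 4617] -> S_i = 57*-3^i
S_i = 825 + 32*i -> [825, 857, 889, 921, 953]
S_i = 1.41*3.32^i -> [1.41, 4.68, 15.54, 51.6, 171.31]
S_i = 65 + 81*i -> [65, 146, 227, 308, 389]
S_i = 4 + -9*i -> [4, -5, -14, -23, -32]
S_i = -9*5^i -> [-9, -45, -225, -1125, -5625]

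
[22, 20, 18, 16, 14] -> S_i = 22 + -2*i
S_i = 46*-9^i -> [46, -414, 3726, -33534, 301806]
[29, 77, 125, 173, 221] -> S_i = 29 + 48*i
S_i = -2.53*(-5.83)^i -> [-2.53, 14.75, -85.99, 501.33, -2922.77]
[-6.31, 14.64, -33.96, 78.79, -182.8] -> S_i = -6.31*(-2.32)^i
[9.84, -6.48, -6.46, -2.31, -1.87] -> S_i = Random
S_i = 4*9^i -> [4, 36, 324, 2916, 26244]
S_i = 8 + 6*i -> [8, 14, 20, 26, 32]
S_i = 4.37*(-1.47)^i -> [4.37, -6.42, 9.44, -13.88, 20.41]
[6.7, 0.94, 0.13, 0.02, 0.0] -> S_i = 6.70*0.14^i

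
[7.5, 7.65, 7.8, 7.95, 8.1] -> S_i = 7.50 + 0.15*i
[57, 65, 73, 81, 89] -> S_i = 57 + 8*i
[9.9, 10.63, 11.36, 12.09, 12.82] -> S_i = 9.90 + 0.73*i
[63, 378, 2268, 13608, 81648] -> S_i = 63*6^i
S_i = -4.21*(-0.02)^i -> [-4.21, 0.08, -0.0, 0.0, -0.0]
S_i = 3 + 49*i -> [3, 52, 101, 150, 199]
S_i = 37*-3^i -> [37, -111, 333, -999, 2997]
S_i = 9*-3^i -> [9, -27, 81, -243, 729]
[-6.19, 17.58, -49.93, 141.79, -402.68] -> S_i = -6.19*(-2.84)^i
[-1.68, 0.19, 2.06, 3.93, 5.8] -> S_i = -1.68 + 1.87*i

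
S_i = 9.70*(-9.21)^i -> [9.7, -89.34, 822.79, -7577.93, 69792.74]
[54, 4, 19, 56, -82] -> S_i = Random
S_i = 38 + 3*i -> [38, 41, 44, 47, 50]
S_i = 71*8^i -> [71, 568, 4544, 36352, 290816]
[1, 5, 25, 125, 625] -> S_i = 1*5^i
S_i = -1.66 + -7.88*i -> [-1.66, -9.54, -17.42, -25.3, -33.18]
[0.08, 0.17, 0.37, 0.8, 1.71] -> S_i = 0.08*2.15^i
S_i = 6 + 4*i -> [6, 10, 14, 18, 22]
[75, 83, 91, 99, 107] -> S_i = 75 + 8*i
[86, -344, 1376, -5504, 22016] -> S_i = 86*-4^i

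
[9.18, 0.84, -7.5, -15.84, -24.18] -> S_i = 9.18 + -8.34*i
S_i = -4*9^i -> [-4, -36, -324, -2916, -26244]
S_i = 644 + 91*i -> [644, 735, 826, 917, 1008]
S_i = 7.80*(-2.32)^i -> [7.8, -18.1, 41.98, -97.4, 225.97]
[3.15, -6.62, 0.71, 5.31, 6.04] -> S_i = Random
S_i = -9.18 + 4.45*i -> [-9.18, -4.73, -0.28, 4.17, 8.62]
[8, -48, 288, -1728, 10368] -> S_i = 8*-6^i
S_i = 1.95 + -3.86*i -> [1.95, -1.91, -5.77, -9.63, -13.49]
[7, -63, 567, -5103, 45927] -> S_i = 7*-9^i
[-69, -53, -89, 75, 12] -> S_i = Random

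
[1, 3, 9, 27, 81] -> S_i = 1*3^i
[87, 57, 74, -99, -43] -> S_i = Random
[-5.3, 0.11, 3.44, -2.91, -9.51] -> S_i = Random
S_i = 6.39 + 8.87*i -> [6.39, 15.26, 24.13, 33.0, 41.87]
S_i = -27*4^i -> [-27, -108, -432, -1728, -6912]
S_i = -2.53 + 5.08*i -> [-2.53, 2.55, 7.63, 12.71, 17.79]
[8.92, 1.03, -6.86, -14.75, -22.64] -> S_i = 8.92 + -7.89*i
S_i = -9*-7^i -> [-9, 63, -441, 3087, -21609]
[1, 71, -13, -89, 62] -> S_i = Random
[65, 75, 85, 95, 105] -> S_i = 65 + 10*i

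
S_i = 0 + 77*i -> [0, 77, 154, 231, 308]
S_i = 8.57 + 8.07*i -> [8.57, 16.64, 24.71, 32.78, 40.85]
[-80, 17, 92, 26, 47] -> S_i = Random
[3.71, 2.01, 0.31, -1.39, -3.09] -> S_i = 3.71 + -1.70*i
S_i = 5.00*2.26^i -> [5.0, 11.3, 25.54, 57.72, 130.44]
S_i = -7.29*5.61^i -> [-7.29, -40.9, -229.43, -1287.11, -7220.69]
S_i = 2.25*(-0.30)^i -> [2.25, -0.68, 0.2, -0.06, 0.02]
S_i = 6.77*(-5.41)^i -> [6.77, -36.63, 198.15, -1071.96, 5799.33]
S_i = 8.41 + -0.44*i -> [8.41, 7.97, 7.53, 7.09, 6.65]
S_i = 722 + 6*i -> [722, 728, 734, 740, 746]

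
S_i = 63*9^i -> [63, 567, 5103, 45927, 413343]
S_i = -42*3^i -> [-42, -126, -378, -1134, -3402]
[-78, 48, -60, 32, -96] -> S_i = Random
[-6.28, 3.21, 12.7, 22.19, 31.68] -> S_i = -6.28 + 9.49*i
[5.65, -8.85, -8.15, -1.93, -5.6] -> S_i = Random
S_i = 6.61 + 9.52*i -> [6.61, 16.13, 25.65, 35.17, 44.69]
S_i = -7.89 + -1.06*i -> [-7.89, -8.95, -10.01, -11.07, -12.13]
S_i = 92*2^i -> [92, 184, 368, 736, 1472]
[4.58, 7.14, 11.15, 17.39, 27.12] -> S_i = 4.58*1.56^i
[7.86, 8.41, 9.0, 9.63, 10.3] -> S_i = 7.86*1.07^i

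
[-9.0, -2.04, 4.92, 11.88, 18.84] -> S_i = -9.00 + 6.96*i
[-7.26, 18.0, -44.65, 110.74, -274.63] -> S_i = -7.26*(-2.48)^i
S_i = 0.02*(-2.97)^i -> [0.02, -0.06, 0.18, -0.52, 1.56]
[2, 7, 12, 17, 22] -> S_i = 2 + 5*i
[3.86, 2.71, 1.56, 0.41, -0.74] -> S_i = 3.86 + -1.15*i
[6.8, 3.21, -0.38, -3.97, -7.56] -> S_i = 6.80 + -3.59*i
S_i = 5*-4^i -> [5, -20, 80, -320, 1280]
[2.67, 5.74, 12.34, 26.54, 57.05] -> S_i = 2.67*2.15^i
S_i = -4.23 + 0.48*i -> [-4.23, -3.75, -3.27, -2.79, -2.31]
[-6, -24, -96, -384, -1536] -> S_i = -6*4^i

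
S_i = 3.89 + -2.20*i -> [3.89, 1.69, -0.51, -2.71, -4.91]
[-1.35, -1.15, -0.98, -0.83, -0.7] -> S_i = -1.35*0.85^i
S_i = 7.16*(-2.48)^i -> [7.16, -17.76, 44.04, -109.21, 270.84]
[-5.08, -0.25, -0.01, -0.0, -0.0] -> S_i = -5.08*0.05^i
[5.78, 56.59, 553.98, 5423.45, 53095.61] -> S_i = 5.78*9.79^i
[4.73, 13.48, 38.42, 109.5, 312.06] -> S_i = 4.73*2.85^i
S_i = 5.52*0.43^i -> [5.52, 2.37, 1.02, 0.44, 0.19]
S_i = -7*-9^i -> [-7, 63, -567, 5103, -45927]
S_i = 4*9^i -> [4, 36, 324, 2916, 26244]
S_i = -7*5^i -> [-7, -35, -175, -875, -4375]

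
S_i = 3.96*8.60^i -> [3.96, 34.06, 292.88, 2518.78, 21661.52]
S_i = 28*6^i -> [28, 168, 1008, 6048, 36288]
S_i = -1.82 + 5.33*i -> [-1.82, 3.51, 8.84, 14.17, 19.5]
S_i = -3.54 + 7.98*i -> [-3.54, 4.44, 12.42, 20.4, 28.38]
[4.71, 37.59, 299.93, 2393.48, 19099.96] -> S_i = 4.71*7.98^i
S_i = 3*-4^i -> [3, -12, 48, -192, 768]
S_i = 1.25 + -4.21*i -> [1.25, -2.96, -7.17, -11.38, -15.59]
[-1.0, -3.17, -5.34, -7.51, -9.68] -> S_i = -1.00 + -2.17*i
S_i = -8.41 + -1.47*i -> [-8.41, -9.88, -11.35, -12.82, -14.29]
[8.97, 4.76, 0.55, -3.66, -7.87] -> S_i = 8.97 + -4.21*i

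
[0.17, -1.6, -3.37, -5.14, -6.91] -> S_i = 0.17 + -1.77*i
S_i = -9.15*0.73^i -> [-9.15, -6.68, -4.88, -3.56, -2.6]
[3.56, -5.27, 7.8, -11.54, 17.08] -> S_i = 3.56*(-1.48)^i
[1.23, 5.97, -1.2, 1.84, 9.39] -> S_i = Random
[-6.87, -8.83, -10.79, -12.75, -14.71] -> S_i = -6.87 + -1.96*i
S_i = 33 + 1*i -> [33, 34, 35, 36, 37]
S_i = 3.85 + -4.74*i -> [3.85, -0.89, -5.63, -10.37, -15.11]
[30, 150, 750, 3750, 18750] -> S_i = 30*5^i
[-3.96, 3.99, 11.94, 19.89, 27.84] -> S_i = -3.96 + 7.95*i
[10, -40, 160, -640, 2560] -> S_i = 10*-4^i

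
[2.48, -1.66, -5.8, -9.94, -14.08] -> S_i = 2.48 + -4.14*i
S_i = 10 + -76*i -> [10, -66, -142, -218, -294]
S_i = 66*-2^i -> [66, -132, 264, -528, 1056]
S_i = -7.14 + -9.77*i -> [-7.14, -16.91, -26.68, -36.45, -46.22]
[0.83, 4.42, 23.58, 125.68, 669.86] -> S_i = 0.83*5.33^i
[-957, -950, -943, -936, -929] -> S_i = -957 + 7*i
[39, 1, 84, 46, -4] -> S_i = Random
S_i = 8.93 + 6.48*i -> [8.93, 15.41, 21.89, 28.37, 34.85]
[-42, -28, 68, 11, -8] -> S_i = Random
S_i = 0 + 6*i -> [0, 6, 12, 18, 24]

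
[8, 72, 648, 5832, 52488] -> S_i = 8*9^i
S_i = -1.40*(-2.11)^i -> [-1.4, 2.95, -6.23, 13.15, -27.75]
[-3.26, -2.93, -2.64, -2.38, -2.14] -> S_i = -3.26*0.90^i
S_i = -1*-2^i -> [-1, 2, -4, 8, -16]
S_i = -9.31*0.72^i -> [-9.31, -6.7, -4.83, -3.47, -2.5]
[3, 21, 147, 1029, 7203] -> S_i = 3*7^i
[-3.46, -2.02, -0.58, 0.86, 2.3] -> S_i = -3.46 + 1.44*i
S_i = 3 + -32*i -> [3, -29, -61, -93, -125]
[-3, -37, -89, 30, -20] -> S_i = Random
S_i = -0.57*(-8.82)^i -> [-0.57, 5.03, -44.34, 391.09, -3449.44]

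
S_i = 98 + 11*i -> [98, 109, 120, 131, 142]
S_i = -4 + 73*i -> [-4, 69, 142, 215, 288]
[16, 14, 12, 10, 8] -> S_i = 16 + -2*i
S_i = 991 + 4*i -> [991, 995, 999, 1003, 1007]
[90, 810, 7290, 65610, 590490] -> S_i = 90*9^i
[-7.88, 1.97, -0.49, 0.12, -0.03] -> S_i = -7.88*(-0.25)^i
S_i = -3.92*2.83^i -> [-3.92, -11.09, -31.39, -88.85, -251.44]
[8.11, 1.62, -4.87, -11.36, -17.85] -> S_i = 8.11 + -6.49*i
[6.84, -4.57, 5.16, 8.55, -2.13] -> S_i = Random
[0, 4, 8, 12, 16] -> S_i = 0 + 4*i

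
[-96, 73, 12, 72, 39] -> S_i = Random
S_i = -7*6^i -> [-7, -42, -252, -1512, -9072]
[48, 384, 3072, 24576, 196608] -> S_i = 48*8^i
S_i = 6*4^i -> [6, 24, 96, 384, 1536]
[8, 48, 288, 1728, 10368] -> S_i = 8*6^i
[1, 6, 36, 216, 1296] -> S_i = 1*6^i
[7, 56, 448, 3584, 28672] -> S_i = 7*8^i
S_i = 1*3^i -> [1, 3, 9, 27, 81]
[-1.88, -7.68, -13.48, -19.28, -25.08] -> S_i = -1.88 + -5.80*i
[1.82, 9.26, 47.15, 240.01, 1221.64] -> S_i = 1.82*5.09^i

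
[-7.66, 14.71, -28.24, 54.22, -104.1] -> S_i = -7.66*(-1.92)^i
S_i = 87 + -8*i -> [87, 79, 71, 63, 55]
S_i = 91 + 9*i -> [91, 100, 109, 118, 127]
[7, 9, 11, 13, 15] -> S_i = 7 + 2*i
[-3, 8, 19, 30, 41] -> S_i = -3 + 11*i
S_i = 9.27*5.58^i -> [9.27, 51.73, 288.63, 1610.58, 8987.04]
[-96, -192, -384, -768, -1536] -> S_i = -96*2^i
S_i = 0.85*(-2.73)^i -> [0.85, -2.32, 6.33, -17.29, 47.21]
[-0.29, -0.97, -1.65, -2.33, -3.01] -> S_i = -0.29 + -0.68*i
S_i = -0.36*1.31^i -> [-0.36, -0.47, -0.62, -0.81, -1.06]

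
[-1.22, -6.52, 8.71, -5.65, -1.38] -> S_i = Random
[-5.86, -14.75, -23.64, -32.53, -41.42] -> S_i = -5.86 + -8.89*i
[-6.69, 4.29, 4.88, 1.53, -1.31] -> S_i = Random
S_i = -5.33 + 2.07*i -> [-5.33, -3.26, -1.19, 0.88, 2.95]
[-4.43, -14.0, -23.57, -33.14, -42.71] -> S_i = -4.43 + -9.57*i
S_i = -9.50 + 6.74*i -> [-9.5, -2.76, 3.98, 10.72, 17.46]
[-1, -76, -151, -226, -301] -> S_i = -1 + -75*i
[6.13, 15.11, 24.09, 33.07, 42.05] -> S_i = 6.13 + 8.98*i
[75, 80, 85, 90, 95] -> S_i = 75 + 5*i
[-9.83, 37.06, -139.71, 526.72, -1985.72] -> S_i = -9.83*(-3.77)^i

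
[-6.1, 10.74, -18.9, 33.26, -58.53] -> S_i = -6.10*(-1.76)^i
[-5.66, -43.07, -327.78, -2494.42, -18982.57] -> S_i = -5.66*7.61^i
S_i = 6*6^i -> [6, 36, 216, 1296, 7776]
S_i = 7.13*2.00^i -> [7.13, 14.26, 28.52, 57.04, 114.08]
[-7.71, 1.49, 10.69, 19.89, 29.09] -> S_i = -7.71 + 9.20*i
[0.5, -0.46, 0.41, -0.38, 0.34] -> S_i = 0.50*(-0.91)^i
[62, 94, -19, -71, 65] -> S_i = Random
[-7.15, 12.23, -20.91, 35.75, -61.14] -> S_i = -7.15*(-1.71)^i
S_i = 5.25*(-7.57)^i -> [5.25, -39.74, 300.85, -2277.44, 17240.22]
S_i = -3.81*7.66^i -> [-3.81, -29.18, -223.55, -1712.42, -13117.17]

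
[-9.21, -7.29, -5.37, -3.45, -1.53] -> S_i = -9.21 + 1.92*i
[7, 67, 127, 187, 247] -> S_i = 7 + 60*i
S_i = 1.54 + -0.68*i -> [1.54, 0.86, 0.18, -0.5, -1.18]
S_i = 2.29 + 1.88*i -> [2.29, 4.17, 6.05, 7.93, 9.81]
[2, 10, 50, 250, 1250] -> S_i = 2*5^i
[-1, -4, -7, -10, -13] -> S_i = -1 + -3*i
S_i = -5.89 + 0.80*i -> [-5.89, -5.09, -4.29, -3.49, -2.69]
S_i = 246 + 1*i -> [246, 247, 248, 249, 250]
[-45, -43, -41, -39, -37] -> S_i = -45 + 2*i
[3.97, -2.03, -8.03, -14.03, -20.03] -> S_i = 3.97 + -6.00*i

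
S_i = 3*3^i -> [3, 9, 27, 81, 243]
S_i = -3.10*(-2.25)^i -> [-3.1, 6.98, -15.69, 35.31, -79.45]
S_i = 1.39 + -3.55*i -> [1.39, -2.16, -5.71, -9.26, -12.81]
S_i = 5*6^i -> [5, 30, 180, 1080, 6480]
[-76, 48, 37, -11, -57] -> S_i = Random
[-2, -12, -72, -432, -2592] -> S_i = -2*6^i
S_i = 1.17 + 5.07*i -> [1.17, 6.24, 11.31, 16.38, 21.45]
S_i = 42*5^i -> [42, 210, 1050, 5250, 26250]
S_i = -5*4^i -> [-5, -20, -80, -320, -1280]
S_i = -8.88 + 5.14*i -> [-8.88, -3.74, 1.4, 6.54, 11.68]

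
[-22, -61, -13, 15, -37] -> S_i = Random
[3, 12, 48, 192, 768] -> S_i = 3*4^i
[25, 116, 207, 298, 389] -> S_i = 25 + 91*i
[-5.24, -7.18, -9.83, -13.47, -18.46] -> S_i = -5.24*1.37^i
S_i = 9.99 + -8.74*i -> [9.99, 1.25, -7.49, -16.23, -24.97]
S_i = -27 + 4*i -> [-27, -23, -19, -15, -11]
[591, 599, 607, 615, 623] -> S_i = 591 + 8*i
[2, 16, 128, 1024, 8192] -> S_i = 2*8^i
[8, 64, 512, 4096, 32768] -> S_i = 8*8^i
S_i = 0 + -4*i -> [0, -4, -8, -12, -16]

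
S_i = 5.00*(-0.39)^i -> [5.0, -1.95, 0.76, -0.3, 0.12]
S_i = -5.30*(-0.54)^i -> [-5.3, 2.86, -1.55, 0.83, -0.45]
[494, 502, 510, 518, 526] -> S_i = 494 + 8*i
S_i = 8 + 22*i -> [8, 30, 52, 74, 96]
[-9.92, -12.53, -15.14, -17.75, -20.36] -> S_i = -9.92 + -2.61*i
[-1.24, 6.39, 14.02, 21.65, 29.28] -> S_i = -1.24 + 7.63*i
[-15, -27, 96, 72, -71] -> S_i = Random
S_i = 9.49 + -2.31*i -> [9.49, 7.18, 4.87, 2.56, 0.25]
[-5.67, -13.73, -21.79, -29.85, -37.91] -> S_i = -5.67 + -8.06*i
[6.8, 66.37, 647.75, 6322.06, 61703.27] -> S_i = 6.80*9.76^i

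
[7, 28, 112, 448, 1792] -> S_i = 7*4^i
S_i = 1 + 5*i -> [1, 6, 11, 16, 21]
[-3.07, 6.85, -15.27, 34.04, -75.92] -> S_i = -3.07*(-2.23)^i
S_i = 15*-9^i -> [15, -135, 1215, -10935, 98415]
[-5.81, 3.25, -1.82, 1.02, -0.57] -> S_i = -5.81*(-0.56)^i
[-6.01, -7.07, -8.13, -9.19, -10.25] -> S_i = -6.01 + -1.06*i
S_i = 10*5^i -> [10, 50, 250, 1250, 6250]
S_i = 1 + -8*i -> [1, -7, -15, -23, -31]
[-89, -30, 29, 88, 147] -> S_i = -89 + 59*i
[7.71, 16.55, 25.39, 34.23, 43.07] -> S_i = 7.71 + 8.84*i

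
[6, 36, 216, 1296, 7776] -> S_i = 6*6^i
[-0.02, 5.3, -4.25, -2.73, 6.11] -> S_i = Random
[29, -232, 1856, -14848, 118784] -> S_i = 29*-8^i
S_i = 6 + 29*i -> [6, 35, 64, 93, 122]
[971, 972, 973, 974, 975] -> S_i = 971 + 1*i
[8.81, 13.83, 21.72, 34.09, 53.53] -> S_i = 8.81*1.57^i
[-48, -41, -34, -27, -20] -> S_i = -48 + 7*i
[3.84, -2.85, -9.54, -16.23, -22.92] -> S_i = 3.84 + -6.69*i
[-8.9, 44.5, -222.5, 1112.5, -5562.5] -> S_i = -8.90*(-5.00)^i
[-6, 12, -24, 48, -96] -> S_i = -6*-2^i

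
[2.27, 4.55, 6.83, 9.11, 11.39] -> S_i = 2.27 + 2.28*i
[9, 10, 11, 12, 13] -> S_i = 9 + 1*i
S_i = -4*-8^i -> [-4, 32, -256, 2048, -16384]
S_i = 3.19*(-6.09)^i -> [3.19, -19.43, 118.31, -720.51, 4387.93]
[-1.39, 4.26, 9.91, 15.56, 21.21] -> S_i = -1.39 + 5.65*i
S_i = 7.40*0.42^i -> [7.4, 3.11, 1.31, 0.55, 0.23]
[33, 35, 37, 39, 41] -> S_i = 33 + 2*i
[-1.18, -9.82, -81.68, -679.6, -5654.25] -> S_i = -1.18*8.32^i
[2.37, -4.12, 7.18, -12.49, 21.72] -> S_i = 2.37*(-1.74)^i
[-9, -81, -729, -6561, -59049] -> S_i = -9*9^i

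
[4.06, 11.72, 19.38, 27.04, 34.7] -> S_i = 4.06 + 7.66*i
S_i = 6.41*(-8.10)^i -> [6.41, -51.92, 420.56, -3406.54, 27592.95]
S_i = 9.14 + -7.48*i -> [9.14, 1.66, -5.82, -13.3, -20.78]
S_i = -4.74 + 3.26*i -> [-4.74, -1.48, 1.78, 5.04, 8.3]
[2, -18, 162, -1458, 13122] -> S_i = 2*-9^i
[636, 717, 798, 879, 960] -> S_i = 636 + 81*i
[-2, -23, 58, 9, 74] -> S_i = Random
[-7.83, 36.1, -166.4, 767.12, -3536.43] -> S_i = -7.83*(-4.61)^i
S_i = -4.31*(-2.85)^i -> [-4.31, 12.28, -35.01, 99.77, -284.35]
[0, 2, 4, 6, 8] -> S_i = 0 + 2*i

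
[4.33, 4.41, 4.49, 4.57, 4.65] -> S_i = 4.33 + 0.08*i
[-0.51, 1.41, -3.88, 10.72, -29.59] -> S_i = -0.51*(-2.76)^i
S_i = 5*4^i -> [5, 20, 80, 320, 1280]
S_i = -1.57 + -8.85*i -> [-1.57, -10.42, -19.27, -28.12, -36.97]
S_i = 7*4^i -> [7, 28, 112, 448, 1792]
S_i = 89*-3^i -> [89, -267, 801, -2403, 7209]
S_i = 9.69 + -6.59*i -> [9.69, 3.1, -3.49, -10.08, -16.67]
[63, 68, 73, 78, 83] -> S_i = 63 + 5*i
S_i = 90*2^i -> [90, 180, 360, 720, 1440]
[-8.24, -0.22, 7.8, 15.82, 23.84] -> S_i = -8.24 + 8.02*i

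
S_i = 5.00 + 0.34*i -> [5.0, 5.34, 5.68, 6.02, 6.36]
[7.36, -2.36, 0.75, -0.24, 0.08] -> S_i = 7.36*(-0.32)^i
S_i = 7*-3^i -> [7, -21, 63, -189, 567]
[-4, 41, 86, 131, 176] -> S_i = -4 + 45*i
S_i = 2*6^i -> [2, 12, 72, 432, 2592]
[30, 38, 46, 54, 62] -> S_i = 30 + 8*i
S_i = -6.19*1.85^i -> [-6.19, -11.45, -21.19, -39.19, -72.51]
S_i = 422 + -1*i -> [422, 421, 420, 419, 418]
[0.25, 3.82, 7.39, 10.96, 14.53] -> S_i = 0.25 + 3.57*i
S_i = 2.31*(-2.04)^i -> [2.31, -4.71, 9.61, -19.61, 40.01]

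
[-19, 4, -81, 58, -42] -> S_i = Random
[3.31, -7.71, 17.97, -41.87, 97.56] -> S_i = 3.31*(-2.33)^i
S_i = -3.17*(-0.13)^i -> [-3.17, 0.41, -0.05, 0.01, -0.0]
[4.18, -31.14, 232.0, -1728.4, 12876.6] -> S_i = 4.18*(-7.45)^i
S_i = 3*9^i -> [3, 27, 243, 2187, 19683]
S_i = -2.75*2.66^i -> [-2.75, -7.32, -19.46, -51.76, -137.68]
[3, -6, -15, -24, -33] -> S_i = 3 + -9*i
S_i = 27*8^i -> [27, 216, 1728, 13824, 110592]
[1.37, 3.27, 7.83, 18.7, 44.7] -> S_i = 1.37*2.39^i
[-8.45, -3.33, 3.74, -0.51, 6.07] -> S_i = Random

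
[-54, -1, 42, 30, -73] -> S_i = Random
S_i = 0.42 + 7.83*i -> [0.42, 8.25, 16.08, 23.91, 31.74]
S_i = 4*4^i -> [4, 16, 64, 256, 1024]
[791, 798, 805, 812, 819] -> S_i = 791 + 7*i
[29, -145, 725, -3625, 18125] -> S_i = 29*-5^i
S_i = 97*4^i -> [97, 388, 1552, 6208, 24832]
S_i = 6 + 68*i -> [6, 74, 142, 210, 278]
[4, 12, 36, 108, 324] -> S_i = 4*3^i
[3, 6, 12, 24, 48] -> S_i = 3*2^i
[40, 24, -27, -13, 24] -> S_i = Random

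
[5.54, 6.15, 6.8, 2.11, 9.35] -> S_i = Random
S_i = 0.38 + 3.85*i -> [0.38, 4.23, 8.08, 11.93, 15.78]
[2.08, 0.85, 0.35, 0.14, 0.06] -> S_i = 2.08*0.41^i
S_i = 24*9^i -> [24, 216, 1944, 17496, 157464]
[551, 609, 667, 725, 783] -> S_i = 551 + 58*i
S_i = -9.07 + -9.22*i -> [-9.07, -18.29, -27.51, -36.73, -45.95]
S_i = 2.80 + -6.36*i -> [2.8, -3.56, -9.92, -16.28, -22.64]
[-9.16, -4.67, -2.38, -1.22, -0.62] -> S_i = -9.16*0.51^i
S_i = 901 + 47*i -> [901, 948, 995, 1042, 1089]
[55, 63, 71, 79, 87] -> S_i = 55 + 8*i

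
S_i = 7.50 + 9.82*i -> [7.5, 17.32, 27.14, 36.96, 46.78]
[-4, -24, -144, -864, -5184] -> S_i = -4*6^i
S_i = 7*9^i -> [7, 63, 567, 5103, 45927]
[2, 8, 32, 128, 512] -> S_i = 2*4^i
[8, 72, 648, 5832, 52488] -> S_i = 8*9^i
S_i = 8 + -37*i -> [8, -29, -66, -103, -140]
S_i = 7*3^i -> [7, 21, 63, 189, 567]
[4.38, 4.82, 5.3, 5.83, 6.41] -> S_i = 4.38*1.10^i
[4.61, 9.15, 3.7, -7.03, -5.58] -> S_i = Random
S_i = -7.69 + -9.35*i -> [-7.69, -17.04, -26.39, -35.74, -45.09]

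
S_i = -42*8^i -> [-42, -336, -2688, -21504, -172032]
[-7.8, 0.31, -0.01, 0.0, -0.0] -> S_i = -7.80*(-0.04)^i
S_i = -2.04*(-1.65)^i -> [-2.04, 3.37, -5.55, 9.16, -15.12]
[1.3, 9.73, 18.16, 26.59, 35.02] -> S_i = 1.30 + 8.43*i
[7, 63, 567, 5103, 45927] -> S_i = 7*9^i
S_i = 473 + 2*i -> [473, 475, 477, 479, 481]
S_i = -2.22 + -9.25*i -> [-2.22, -11.47, -20.72, -29.97, -39.22]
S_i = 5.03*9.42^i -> [5.03, 47.38, 446.34, 4204.56, 39606.97]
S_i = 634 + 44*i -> [634, 678, 722, 766, 810]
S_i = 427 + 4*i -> [427, 431, 435, 439, 443]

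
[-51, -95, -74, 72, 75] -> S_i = Random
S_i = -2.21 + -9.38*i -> [-2.21, -11.59, -20.97, -30.35, -39.73]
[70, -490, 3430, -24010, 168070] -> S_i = 70*-7^i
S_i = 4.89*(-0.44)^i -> [4.89, -2.15, 0.95, -0.42, 0.18]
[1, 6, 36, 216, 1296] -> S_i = 1*6^i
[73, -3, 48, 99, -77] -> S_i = Random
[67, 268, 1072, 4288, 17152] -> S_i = 67*4^i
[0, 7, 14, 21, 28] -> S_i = 0 + 7*i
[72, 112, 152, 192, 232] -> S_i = 72 + 40*i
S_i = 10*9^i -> [10, 90, 810, 7290, 65610]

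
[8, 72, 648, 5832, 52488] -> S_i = 8*9^i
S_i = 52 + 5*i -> [52, 57, 62, 67, 72]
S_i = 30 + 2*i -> [30, 32, 34, 36, 38]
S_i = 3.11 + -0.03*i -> [3.11, 3.08, 3.05, 3.02, 2.99]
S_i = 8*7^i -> [8, 56, 392, 2744, 19208]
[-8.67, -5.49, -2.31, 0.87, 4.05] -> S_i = -8.67 + 3.18*i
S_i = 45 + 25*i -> [45, 70, 95, 120, 145]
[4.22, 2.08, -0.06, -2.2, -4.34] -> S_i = 4.22 + -2.14*i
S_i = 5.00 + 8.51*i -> [5.0, 13.51, 22.02, 30.53, 39.04]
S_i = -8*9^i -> [-8, -72, -648, -5832, -52488]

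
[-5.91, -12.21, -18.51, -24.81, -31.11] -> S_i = -5.91 + -6.30*i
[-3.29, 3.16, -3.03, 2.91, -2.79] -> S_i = -3.29*(-0.96)^i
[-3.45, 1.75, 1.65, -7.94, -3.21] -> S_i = Random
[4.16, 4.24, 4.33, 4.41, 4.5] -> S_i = 4.16*1.02^i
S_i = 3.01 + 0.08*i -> [3.01, 3.09, 3.17, 3.25, 3.33]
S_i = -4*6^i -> [-4, -24, -144, -864, -5184]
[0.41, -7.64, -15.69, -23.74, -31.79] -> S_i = 0.41 + -8.05*i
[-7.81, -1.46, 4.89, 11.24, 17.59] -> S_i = -7.81 + 6.35*i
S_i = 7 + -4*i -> [7, 3, -1, -5, -9]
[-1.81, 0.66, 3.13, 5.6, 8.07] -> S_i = -1.81 + 2.47*i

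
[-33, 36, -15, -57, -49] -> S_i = Random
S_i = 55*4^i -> [55, 220, 880, 3520, 14080]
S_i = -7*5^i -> [-7, -35, -175, -875, -4375]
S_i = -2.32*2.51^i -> [-2.32, -5.82, -14.62, -36.69, -92.08]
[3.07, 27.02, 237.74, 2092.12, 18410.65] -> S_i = 3.07*8.80^i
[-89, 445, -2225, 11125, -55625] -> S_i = -89*-5^i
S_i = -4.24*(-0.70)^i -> [-4.24, 2.97, -2.08, 1.45, -1.02]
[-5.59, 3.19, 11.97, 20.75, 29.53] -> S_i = -5.59 + 8.78*i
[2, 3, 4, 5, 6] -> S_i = 2 + 1*i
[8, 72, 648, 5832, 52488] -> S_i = 8*9^i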